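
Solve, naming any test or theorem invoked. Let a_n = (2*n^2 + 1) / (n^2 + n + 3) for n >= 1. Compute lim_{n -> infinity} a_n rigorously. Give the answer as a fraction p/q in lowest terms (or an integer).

Divide numerator and denominator by n^2, the highest power:
numerator / n^2 = 2 + n^(-2)
denominator / n^2 = 1 + 1/n + 3/n^2
As n -> infinity, all terms of the form c/n^k (k >= 1) tend to 0.
So numerator / n^2 -> 2 and denominator / n^2 -> 1.
Therefore lim a_n = 2.

2


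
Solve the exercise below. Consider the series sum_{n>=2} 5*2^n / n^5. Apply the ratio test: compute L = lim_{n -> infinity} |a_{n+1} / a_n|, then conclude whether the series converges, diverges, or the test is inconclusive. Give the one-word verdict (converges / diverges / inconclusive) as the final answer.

Let a_n denote the general term. Form the ratio a_{n+1}/a_n and simplify:
a_{n+1}/a_n = 2*n^5/(n + 1)^5
Take the limit as n -> infinity: L = 2.
Since L = 2 > 1 (or L = infinity), the ratio test implies the series diverges.

diverges


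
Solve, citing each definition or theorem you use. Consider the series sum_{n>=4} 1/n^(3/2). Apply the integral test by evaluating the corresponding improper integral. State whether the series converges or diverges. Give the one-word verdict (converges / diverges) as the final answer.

Let f(x) = x^(-3/2). Then f is positive, continuous, and decreasing on [4, infinity), so the integral test applies.
Compute the improper integral int_{4}^infinity f(x) dx:
  antiderivative F(x) = -2/sqrt(x).
  As x -> infinity, F(x) -> 0 (since p = 3/2 > 1).
  So int = F(infinity) - F(4) = 0 - (-1) = 1.
  Finite, so by the integral test, the series converges.

converges


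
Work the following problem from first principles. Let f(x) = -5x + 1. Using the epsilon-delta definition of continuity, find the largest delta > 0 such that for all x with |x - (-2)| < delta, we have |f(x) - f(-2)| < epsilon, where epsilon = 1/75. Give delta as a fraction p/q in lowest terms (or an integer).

We compute f(-2) = -5*(-2) + 1 = 11.
|f(x) - f(-2)| = |-5x + 1 - (11)| = |-5(x - (-2))| = 5|x - (-2)|.
We need 5|x - (-2)| < 1/75, i.e. |x - (-2)| < 1/75 / 5 = 1/375.
So any delta <= 1/375 works. Conversely, if delta > 1/375, then x = -2 + 1/375 satisfies |x - (-2)| = 1/375 < delta but |f(x) - f(-2)| = 5 * 1/375 = 1/75, which is not < 1/75; so no larger delta works.
Hence the largest such delta is 1/375.

1/375


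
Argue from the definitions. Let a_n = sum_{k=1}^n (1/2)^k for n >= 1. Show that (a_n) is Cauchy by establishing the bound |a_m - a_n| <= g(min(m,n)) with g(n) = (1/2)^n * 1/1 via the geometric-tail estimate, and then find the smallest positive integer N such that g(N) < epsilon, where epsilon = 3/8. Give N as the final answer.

For m > n >= 1: |a_m - a_n| = sum_{k=n+1}^m (1/2)^k < sum_{k=n+1}^infinity (1/2)^k = (1/2)^(n+1) / (1 - 1/2) = (1/2)^n * (1/2) * (2/1) = (1/2)^n * 1/1.
So g(n) = (1/2)^n / 1. Since g(n) -> 0, (a_n) is Cauchy.
Now solve g(N) < 3/8: (1/2)^N / 1 < 3/8 <=> 2^N > 1 / (1 * 3/8) = 8/3.
Check powers of 2: 2^1 = 2 <= 8/3, 2^2 = 4 > 8/3.
So the smallest such N is 2. Check: g(2) = 1/(1 * 4) = 1/4 < 3/8.

2


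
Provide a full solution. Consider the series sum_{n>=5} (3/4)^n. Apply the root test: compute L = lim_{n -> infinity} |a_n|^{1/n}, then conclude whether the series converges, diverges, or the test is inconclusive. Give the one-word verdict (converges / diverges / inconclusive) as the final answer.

Let a_n denote the general term. Form |a_n|^(1/n) and simplify:
|a_n|^(1/n) = 3/4
Take the limit as n -> infinity: L = 3/4.
Since L = 3/4 < 1, the root test implies convergence.

converges


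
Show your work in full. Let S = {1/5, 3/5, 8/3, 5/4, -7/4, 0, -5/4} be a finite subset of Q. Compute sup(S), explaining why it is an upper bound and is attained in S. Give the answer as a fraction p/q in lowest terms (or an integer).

S is finite, so sup(S) = max(S).
Sorted decreasing:
8/3, 5/4, 3/5, 1/5, 0, -5/4, -7/4
The extremum is 8/3.
For every x in S, x <= 8/3. And 8/3 is in S, so it is attained.
Therefore sup(S) = 8/3.

8/3


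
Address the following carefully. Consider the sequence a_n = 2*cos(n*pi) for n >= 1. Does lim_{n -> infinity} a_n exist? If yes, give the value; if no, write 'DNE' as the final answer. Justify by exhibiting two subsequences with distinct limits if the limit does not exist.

Examine the behaviour of a_n along subsequences.
cos(n*pi) = (-1)^n, so a_n = 2*(-1)^n. a_{2k} = 2 -> 2. a_{2k+1} = -2 -> -2.
Since these two subsequential limits are 2 and -2, distinct, the full sequence cannot converge (a convergent sequence has all subsequences tending to the same limit). So lim a_n does not exist.

DNE


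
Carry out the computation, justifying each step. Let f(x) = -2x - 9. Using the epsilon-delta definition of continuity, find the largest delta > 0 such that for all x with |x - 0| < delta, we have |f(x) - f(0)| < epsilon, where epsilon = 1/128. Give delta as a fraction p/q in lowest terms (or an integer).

We compute f(0) = -2*(0) - 9 = -9.
|f(x) - f(0)| = |-2x - 9 - (-9)| = |-2(x - 0)| = 2|x - 0|.
We need 2|x - 0| < 1/128, i.e. |x - 0| < 1/128 / 2 = 1/256.
So any delta <= 1/256 works. Conversely, if delta > 1/256, then x = 0 + 1/256 satisfies |x - 0| = 1/256 < delta but |f(x) - f(0)| = 2 * 1/256 = 1/128, which is not < 1/128; so no larger delta works.
Hence the largest such delta is 1/256.

1/256


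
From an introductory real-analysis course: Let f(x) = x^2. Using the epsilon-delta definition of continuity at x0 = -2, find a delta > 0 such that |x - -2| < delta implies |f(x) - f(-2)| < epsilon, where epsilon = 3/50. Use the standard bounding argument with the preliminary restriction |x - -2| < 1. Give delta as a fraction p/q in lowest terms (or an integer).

Factor: |x^2 - (-2)^2| = |x - -2| * |x + -2|.
Impose |x - -2| < 1 first. Then |x + -2| = |(x - -2) + 2*(-2)| <= |x - -2| + 2*|-2| < 1 + 4 = 5.
So |x^2 - (-2)^2| < delta * 5.
We need delta * 5 <= 3/50, i.e. delta <= 3/50/5 = 3/250.
Since 3/250 < 1, this is tighter than 1; take delta = 3/250.
So delta = 3/250 works.

3/250


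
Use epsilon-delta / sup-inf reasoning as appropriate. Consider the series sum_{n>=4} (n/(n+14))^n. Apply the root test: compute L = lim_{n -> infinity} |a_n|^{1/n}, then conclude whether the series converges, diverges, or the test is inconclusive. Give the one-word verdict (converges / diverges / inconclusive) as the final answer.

Let a_n denote the general term. Form |a_n|^(1/n) and simplify:
|a_n|^(1/n) = n/(n + 14)
Take the limit as n -> infinity: L = 1.
Since L = 1, the root test is inconclusive. (In fact a_n = (n/(n+14))^n -> e^(-14) != 0, so the nth-term test shows divergence; but the root test itself gives no conclusion.)

inconclusive


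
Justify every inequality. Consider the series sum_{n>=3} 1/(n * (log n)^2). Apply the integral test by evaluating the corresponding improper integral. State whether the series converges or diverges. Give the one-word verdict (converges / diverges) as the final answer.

Let f(x) = 1/(x*log(x)^2). Then f is positive, continuous, and decreasing on [3, infinity), so the integral test applies.
Compute the improper integral int_{3}^infinity f(x) dx:
  antiderivative F(x) = -1/log(x).
  F(x) -> 0 as x -> infinity.  int = 0 - F(3) = 1/log(3) < infinity. By the integral test, the series converges.

converges


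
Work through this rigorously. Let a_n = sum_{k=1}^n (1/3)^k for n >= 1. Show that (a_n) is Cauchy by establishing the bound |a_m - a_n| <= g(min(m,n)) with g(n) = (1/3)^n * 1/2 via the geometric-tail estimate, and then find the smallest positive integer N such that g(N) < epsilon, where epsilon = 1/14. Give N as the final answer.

For m > n >= 1: |a_m - a_n| = sum_{k=n+1}^m (1/3)^k < sum_{k=n+1}^infinity (1/3)^k = (1/3)^(n+1) / (1 - 1/3) = (1/3)^n * (1/3) * (3/2) = (1/3)^n * 1/2.
So g(n) = (1/3)^n / 2. Since g(n) -> 0, (a_n) is Cauchy.
Now solve g(N) < 1/14: (1/3)^N / 2 < 1/14 <=> 3^N > 1 / (2 * 1/14) = 7.
Check powers of 3: 3^1 = 3 <= 7, 3^2 = 9 > 7.
So the smallest such N is 2. Check: g(2) = 1/(2 * 9) = 1/18 < 1/14.

2


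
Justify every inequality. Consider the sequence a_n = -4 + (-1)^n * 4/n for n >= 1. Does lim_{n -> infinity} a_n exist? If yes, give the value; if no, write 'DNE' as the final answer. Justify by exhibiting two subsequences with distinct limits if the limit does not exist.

Examine the behaviour of a_n along subsequences.
Even-n subsequence a_{2k} = -4 + 4/(2k) -> -4. Odd-n subsequence a_{2k+1} = -4 - 4/(2k+1) -> -4. Both tend to -4, which suggests the limit is -4; verify directly.
|a_n - (-4)| = |(-1)^n * 4/n| = 4/n for every n >= 1.
Given epsilon > 0, choose a positive integer N > 4/epsilon. Then for all n >= N, |a_n - (-4)| = 4/n <= 4/N < epsilon.
So by the definition of the limit, lim a_n exists and equals -4.

-4


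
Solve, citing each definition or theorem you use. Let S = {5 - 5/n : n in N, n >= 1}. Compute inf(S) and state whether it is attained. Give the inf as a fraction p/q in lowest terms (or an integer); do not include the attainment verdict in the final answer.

Analysis:
- Values: 0, 5/2, 10/3, 15/4, ... strictly increasing.
- Minimum is 0 (n=1); inf = 0 (attained).
- 5 - 5/n -> 5 from below; sup = 5, not attained.
Conclusion: inf(S) = 0, attained in S.

0


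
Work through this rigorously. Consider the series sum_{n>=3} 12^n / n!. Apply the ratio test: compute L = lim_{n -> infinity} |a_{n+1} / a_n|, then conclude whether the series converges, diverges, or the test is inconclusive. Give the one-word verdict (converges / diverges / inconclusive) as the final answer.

Let a_n denote the general term. Form the ratio a_{n+1}/a_n and simplify:
a_{n+1}/a_n = 12/(n + 1)
Take the limit as n -> infinity: L = 0.
Since L = 0 < 1, the ratio test implies the series converges.

converges


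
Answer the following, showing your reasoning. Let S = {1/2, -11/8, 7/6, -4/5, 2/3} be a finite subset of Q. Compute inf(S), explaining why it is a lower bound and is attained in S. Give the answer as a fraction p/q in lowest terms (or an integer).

S is finite, so inf(S) = min(S).
Sorted increasing:
-11/8, -4/5, 1/2, 2/3, 7/6
The extremum is -11/8.
For every x in S, x >= -11/8. And -11/8 is in S, so it is attained.
Therefore inf(S) = -11/8.

-11/8


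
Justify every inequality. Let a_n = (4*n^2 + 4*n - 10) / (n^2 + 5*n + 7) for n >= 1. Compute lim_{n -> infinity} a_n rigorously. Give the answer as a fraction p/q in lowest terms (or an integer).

Divide numerator and denominator by n^2, the highest power:
numerator / n^2 = 4 + 4/n - 10/n^2
denominator / n^2 = 1 + 5/n + 7/n^2
As n -> infinity, all terms of the form c/n^k (k >= 1) tend to 0.
So numerator / n^2 -> 4 and denominator / n^2 -> 1.
Therefore lim a_n = 4.

4


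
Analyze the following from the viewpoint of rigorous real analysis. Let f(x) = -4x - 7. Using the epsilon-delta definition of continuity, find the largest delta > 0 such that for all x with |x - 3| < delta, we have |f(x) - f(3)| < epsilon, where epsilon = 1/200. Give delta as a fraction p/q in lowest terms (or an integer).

We compute f(3) = -4*(3) - 7 = -19.
|f(x) - f(3)| = |-4x - 7 - (-19)| = |-4(x - 3)| = 4|x - 3|.
We need 4|x - 3| < 1/200, i.e. |x - 3| < 1/200 / 4 = 1/800.
So any delta <= 1/800 works. Conversely, if delta > 1/800, then x = 3 + 1/800 satisfies |x - 3| = 1/800 < delta but |f(x) - f(3)| = 4 * 1/800 = 1/200, which is not < 1/200; so no larger delta works.
Hence the largest such delta is 1/800.

1/800


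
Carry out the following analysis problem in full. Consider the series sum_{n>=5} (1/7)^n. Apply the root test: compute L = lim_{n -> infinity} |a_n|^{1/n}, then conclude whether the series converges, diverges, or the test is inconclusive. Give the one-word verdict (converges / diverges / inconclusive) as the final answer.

Let a_n denote the general term. Form |a_n|^(1/n) and simplify:
|a_n|^(1/n) = 1/7
Take the limit as n -> infinity: L = 1/7.
Since L = 1/7 < 1, the root test implies convergence.

converges


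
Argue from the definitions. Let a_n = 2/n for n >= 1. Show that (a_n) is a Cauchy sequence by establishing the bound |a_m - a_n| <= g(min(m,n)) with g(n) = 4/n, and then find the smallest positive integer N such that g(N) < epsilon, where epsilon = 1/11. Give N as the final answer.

For any m, n >= 1, by the triangle inequality:
|a_m - a_n| = |2/m - 2/n| <= 2*1/m + 2*1/n <= 4/min(m,n).
So g(n) = 4/n bounds the Cauchy difference. Since g(n) -> 0, (a_n) is Cauchy.
Now solve g(N) < 1/11: 4/N < 1/11 <=> N > 4 / (1/11) = 44.
The smallest integer strictly greater than 44 is N = 45.
Check: g(45) = 4/45 = 4/45 < 1/11; g(44) = 1/11 >= 1/11. So N = 45.

45


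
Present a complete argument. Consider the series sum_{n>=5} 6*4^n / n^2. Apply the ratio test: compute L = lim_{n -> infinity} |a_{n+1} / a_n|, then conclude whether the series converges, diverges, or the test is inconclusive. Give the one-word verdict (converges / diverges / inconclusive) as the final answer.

Let a_n denote the general term. Form the ratio a_{n+1}/a_n and simplify:
a_{n+1}/a_n = 4*n^2/(n + 1)^2
Take the limit as n -> infinity: L = 4.
Since L = 4 > 1 (or L = infinity), the ratio test implies the series diverges.

diverges


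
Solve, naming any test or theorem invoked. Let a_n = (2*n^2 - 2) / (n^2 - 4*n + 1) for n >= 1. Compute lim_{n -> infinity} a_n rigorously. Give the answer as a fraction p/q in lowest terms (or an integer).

Divide numerator and denominator by n^2, the highest power:
numerator / n^2 = 2 - 2/n^2
denominator / n^2 = 1 - 4/n + n^(-2)
As n -> infinity, all terms of the form c/n^k (k >= 1) tend to 0.
So numerator / n^2 -> 2 and denominator / n^2 -> 1.
Therefore lim a_n = 2.

2


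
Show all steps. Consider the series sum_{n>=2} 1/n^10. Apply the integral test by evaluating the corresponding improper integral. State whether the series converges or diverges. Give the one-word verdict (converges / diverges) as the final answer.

Let f(x) = x^(-10). Then f is positive, continuous, and decreasing on [2, infinity), so the integral test applies.
Compute the improper integral int_{2}^infinity f(x) dx:
  antiderivative F(x) = -1/(9*x^9).
  As x -> infinity, F(x) -> 0 (since p = 10 > 1).
  So int = F(infinity) - F(2) = 0 - (-1/4608) = 1/4608.
  Finite, so by the integral test, the series converges.

converges


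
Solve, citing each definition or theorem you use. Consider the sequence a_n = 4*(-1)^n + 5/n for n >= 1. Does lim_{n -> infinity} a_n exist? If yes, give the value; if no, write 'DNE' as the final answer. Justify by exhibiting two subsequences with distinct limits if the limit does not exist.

Examine the behaviour of a_n along subsequences.
a_{2k} = 4 + 5/(2k) -> 4. a_{2k+1} = -4 + 5/(2k+1) -> -4.
Since these two subsequential limits are 4 and -4, distinct, the full sequence cannot converge (a convergent sequence has all subsequences tending to the same limit). So lim a_n does not exist.

DNE


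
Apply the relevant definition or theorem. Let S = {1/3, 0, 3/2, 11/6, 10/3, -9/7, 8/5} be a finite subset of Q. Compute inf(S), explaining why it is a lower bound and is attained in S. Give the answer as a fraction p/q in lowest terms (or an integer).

S is finite, so inf(S) = min(S).
Sorted increasing:
-9/7, 0, 1/3, 3/2, 8/5, 11/6, 10/3
The extremum is -9/7.
For every x in S, x >= -9/7. And -9/7 is in S, so it is attained.
Therefore inf(S) = -9/7.

-9/7


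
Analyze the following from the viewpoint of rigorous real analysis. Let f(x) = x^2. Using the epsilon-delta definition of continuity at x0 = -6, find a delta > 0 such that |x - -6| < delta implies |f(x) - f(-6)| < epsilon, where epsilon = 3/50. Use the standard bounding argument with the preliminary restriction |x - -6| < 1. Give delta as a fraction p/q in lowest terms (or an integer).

Factor: |x^2 - (-6)^2| = |x - -6| * |x + -6|.
Impose |x - -6| < 1 first. Then |x + -6| = |(x - -6) + 2*(-6)| <= |x - -6| + 2*|-6| < 1 + 12 = 13.
So |x^2 - (-6)^2| < delta * 13.
We need delta * 13 <= 3/50, i.e. delta <= 3/50/13 = 3/650.
Since 3/650 < 1, this is tighter than 1; take delta = 3/650.
So delta = 3/650 works.

3/650


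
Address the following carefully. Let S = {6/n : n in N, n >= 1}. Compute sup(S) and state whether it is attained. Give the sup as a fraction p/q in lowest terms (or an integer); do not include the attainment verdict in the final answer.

Analysis:
- Values: 6, 3, 2, 3/2, ... strictly decreasing.
- The maximum is 6 (n=1); sup = 6 (attained).
- The set is bounded below by 0; 6/n -> 0 so 0 is the greatest lower bound.
- 0 is not in the set, so inf = 0 is not attained.
Conclusion: sup(S) = 6, attained in S.

6


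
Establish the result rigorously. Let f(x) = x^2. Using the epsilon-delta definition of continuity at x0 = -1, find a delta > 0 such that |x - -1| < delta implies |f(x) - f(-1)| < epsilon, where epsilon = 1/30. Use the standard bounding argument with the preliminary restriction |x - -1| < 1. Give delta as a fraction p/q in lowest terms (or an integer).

Factor: |x^2 - (-1)^2| = |x - -1| * |x + -1|.
Impose |x - -1| < 1 first. Then |x + -1| = |(x - -1) + 2*(-1)| <= |x - -1| + 2*|-1| < 1 + 2 = 3.
So |x^2 - (-1)^2| < delta * 3.
We need delta * 3 <= 1/30, i.e. delta <= 1/30/3 = 1/90.
Since 1/90 < 1, this is tighter than 1; take delta = 1/90.
So delta = 1/90 works.

1/90


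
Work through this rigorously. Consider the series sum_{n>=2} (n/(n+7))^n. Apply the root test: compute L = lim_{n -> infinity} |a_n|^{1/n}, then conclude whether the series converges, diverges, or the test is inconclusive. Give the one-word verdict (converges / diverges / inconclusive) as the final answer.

Let a_n denote the general term. Form |a_n|^(1/n) and simplify:
|a_n|^(1/n) = n/(n + 7)
Take the limit as n -> infinity: L = 1.
Since L = 1, the root test is inconclusive. (In fact a_n = (n/(n+7))^n -> e^(-7) != 0, so the nth-term test shows divergence; but the root test itself gives no conclusion.)

inconclusive


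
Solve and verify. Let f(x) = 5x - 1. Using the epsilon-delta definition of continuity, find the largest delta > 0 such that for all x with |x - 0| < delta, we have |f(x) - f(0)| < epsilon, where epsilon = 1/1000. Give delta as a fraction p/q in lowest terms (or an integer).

We compute f(0) = 5*(0) - 1 = -1.
|f(x) - f(0)| = |5x - 1 - (-1)| = |5(x - 0)| = 5|x - 0|.
We need 5|x - 0| < 1/1000, i.e. |x - 0| < 1/1000 / 5 = 1/5000.
So any delta <= 1/5000 works. Conversely, if delta > 1/5000, then x = 0 + 1/5000 satisfies |x - 0| = 1/5000 < delta but |f(x) - f(0)| = 5 * 1/5000 = 1/1000, which is not < 1/1000; so no larger delta works.
Hence the largest such delta is 1/5000.

1/5000


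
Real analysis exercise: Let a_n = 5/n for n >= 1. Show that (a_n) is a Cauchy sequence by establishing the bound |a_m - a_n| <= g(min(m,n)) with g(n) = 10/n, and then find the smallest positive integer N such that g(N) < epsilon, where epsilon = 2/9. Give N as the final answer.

For any m, n >= 1, by the triangle inequality:
|a_m - a_n| = |5/m - 5/n| <= 5*1/m + 5*1/n <= 10/min(m,n).
So g(n) = 10/n bounds the Cauchy difference. Since g(n) -> 0, (a_n) is Cauchy.
Now solve g(N) < 2/9: 10/N < 2/9 <=> N > 10 / (2/9) = 45.
The smallest integer strictly greater than 45 is N = 46.
Check: g(46) = 10/46 = 5/23 < 2/9; g(45) = 2/9 >= 2/9. So N = 46.

46


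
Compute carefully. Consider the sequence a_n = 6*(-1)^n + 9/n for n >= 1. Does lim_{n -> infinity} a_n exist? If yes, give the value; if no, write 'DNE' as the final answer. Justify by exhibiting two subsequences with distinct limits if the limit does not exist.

Examine the behaviour of a_n along subsequences.
a_{2k} = 6 + 9/(2k) -> 6. a_{2k+1} = -6 + 9/(2k+1) -> -6.
Since these two subsequential limits are 6 and -6, distinct, the full sequence cannot converge (a convergent sequence has all subsequences tending to the same limit). So lim a_n does not exist.

DNE


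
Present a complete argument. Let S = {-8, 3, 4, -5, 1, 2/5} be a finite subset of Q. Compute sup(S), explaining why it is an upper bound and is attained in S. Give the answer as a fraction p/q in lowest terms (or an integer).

S is finite, so sup(S) = max(S).
Sorted decreasing:
4, 3, 1, 2/5, -5, -8
The extremum is 4.
For every x in S, x <= 4. And 4 is in S, so it is attained.
Therefore sup(S) = 4.

4


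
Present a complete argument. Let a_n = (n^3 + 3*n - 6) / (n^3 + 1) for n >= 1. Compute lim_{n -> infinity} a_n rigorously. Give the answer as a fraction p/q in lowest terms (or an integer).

Divide numerator and denominator by n^3, the highest power:
numerator / n^3 = 1 + 3/n^2 - 6/n^3
denominator / n^3 = 1 + n^(-3)
As n -> infinity, all terms of the form c/n^k (k >= 1) tend to 0.
So numerator / n^3 -> 1 and denominator / n^3 -> 1.
Therefore lim a_n = 1.

1


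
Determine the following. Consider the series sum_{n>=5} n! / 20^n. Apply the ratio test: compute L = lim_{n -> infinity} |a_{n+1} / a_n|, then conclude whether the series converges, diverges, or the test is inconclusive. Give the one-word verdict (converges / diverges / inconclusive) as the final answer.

Let a_n denote the general term. Form the ratio a_{n+1}/a_n and simplify:
a_{n+1}/a_n = n/20 + 1/20
Take the limit as n -> infinity: L = infinity.
Since L = infinity > 1 (or L = infinity), the ratio test implies the series diverges.

diverges


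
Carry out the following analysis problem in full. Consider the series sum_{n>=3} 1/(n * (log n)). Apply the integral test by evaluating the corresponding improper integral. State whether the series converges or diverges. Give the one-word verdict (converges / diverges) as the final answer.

Let f(x) = 1/(x*log(x)). Then f is positive, continuous, and decreasing on [3, infinity), so the integral test applies.
Compute the improper integral int_{3}^infinity f(x) dx:
  antiderivative F(x) = log(log(x)).
  F(x) = log(log(x)) -> infinity as x -> infinity. The integral diverges, so by the integral test, the series diverges.

diverges


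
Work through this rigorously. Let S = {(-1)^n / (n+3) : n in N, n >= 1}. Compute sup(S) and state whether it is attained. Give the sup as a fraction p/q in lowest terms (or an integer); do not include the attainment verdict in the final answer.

Analysis:
- Values: -1/4, 1/5, -1/6, 1/7, -1/8, ...
- Positive terms (even n): 1/(2+3), 1/(4+3), ... decreasing -> max = 1/5 (n=2).
- Negative terms (odd n): -1/(1+3), -1/(3+3), ... increasing -> min = -1/4 (n=1).
- So sup = 1/5 (attained at n=2); inf = -1/4 (attained at n=1).
Conclusion: sup(S) = 1/5, attained in S.

1/5


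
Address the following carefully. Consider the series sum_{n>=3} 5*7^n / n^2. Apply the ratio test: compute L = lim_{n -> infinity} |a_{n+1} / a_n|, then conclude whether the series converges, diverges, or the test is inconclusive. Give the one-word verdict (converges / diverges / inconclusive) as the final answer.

Let a_n denote the general term. Form the ratio a_{n+1}/a_n and simplify:
a_{n+1}/a_n = 7*n^2/(n + 1)^2
Take the limit as n -> infinity: L = 7.
Since L = 7 > 1 (or L = infinity), the ratio test implies the series diverges.

diverges


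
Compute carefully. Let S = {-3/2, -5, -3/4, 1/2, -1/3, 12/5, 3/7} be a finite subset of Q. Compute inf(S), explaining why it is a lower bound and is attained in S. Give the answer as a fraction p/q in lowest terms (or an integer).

S is finite, so inf(S) = min(S).
Sorted increasing:
-5, -3/2, -3/4, -1/3, 3/7, 1/2, 12/5
The extremum is -5.
For every x in S, x >= -5. And -5 is in S, so it is attained.
Therefore inf(S) = -5.

-5


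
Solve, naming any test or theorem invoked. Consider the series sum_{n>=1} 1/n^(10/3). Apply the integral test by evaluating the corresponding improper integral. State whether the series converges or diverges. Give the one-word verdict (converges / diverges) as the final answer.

Let f(x) = x^(-10/3). Then f is positive, continuous, and decreasing on [1, infinity), so the integral test applies.
Compute the improper integral int_{1}^infinity f(x) dx:
  antiderivative F(x) = -3/(7*x^(7/3)).
  As x -> infinity, F(x) -> 0 (since p = 10/3 > 1).
  So int = F(infinity) - F(1) = 0 - (-3/7) = 3/7.
  Finite, so by the integral test, the series converges.

converges


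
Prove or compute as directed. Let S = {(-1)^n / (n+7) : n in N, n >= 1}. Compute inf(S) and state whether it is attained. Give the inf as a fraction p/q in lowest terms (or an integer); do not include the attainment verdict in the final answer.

Analysis:
- Values: -1/8, 1/9, -1/10, 1/11, -1/12, ...
- Positive terms (even n): 1/(2+7), 1/(4+7), ... decreasing -> max = 1/9 (n=2).
- Negative terms (odd n): -1/(1+7), -1/(3+7), ... increasing -> min = -1/8 (n=1).
- So sup = 1/9 (attained at n=2); inf = -1/8 (attained at n=1).
Conclusion: inf(S) = -1/8, attained in S.

-1/8


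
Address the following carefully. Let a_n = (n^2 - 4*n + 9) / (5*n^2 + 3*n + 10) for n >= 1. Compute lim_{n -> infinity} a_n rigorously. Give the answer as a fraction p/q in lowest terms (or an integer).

Divide numerator and denominator by n^2, the highest power:
numerator / n^2 = 1 - 4/n + 9/n^2
denominator / n^2 = 5 + 3/n + 10/n^2
As n -> infinity, all terms of the form c/n^k (k >= 1) tend to 0.
So numerator / n^2 -> 1 and denominator / n^2 -> 5.
Therefore lim a_n = 1/5.

1/5


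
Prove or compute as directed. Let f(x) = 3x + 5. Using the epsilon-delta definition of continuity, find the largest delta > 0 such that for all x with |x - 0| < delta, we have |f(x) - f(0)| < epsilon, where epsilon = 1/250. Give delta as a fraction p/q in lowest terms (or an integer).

We compute f(0) = 3*(0) + 5 = 5.
|f(x) - f(0)| = |3x + 5 - (5)| = |3(x - 0)| = 3|x - 0|.
We need 3|x - 0| < 1/250, i.e. |x - 0| < 1/250 / 3 = 1/750.
So any delta <= 1/750 works. Conversely, if delta > 1/750, then x = 0 + 1/750 satisfies |x - 0| = 1/750 < delta but |f(x) - f(0)| = 3 * 1/750 = 1/250, which is not < 1/250; so no larger delta works.
Hence the largest such delta is 1/750.

1/750


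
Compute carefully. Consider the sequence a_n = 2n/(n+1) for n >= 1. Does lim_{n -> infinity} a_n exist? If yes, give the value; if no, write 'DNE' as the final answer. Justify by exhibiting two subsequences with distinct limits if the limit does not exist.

Examine the behaviour of a_n along subsequences.
Even-n subsequence a_{2k} = 2(2k)/(2k+1) -> 2. Odd-n subsequence a_{2k+1} = 2(2k+1)/(2k+2) -> 2. Both tend to 2, which suggests the limit is 2; verify directly.
|a_n - 2| = |2n - 2(n+1)| / (n+1) = 2/(n+1) < 2/n for every n >= 1.
Given epsilon > 0, choose a positive integer N > 2/epsilon. Then for all n >= N, |a_n - 2| < 2/n <= 2/N < epsilon.
So by the definition of the limit, lim a_n exists and equals 2.

2


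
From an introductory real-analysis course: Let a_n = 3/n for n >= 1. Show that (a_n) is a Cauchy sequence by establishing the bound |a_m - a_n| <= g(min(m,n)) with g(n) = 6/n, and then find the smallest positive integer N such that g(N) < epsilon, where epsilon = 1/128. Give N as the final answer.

For any m, n >= 1, by the triangle inequality:
|a_m - a_n| = |3/m - 3/n| <= 3*1/m + 3*1/n <= 6/min(m,n).
So g(n) = 6/n bounds the Cauchy difference. Since g(n) -> 0, (a_n) is Cauchy.
Now solve g(N) < 1/128: 6/N < 1/128 <=> N > 6 / (1/128) = 768.
The smallest integer strictly greater than 768 is N = 769.
Check: g(769) = 6/769 = 6/769 < 1/128; g(768) = 1/128 >= 1/128. So N = 769.

769


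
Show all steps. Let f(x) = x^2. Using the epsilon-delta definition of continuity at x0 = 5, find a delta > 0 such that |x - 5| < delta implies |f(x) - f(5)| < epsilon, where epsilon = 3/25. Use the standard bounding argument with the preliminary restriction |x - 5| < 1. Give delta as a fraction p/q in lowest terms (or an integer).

Factor: |x^2 - (5)^2| = |x - 5| * |x + 5|.
Impose |x - 5| < 1 first. Then |x + 5| = |(x - 5) + 2*(5)| <= |x - 5| + 2*|5| < 1 + 10 = 11.
So |x^2 - (5)^2| < delta * 11.
We need delta * 11 <= 3/25, i.e. delta <= 3/25/11 = 3/275.
Since 3/275 < 1, this is tighter than 1; take delta = 3/275.
So delta = 3/275 works.

3/275


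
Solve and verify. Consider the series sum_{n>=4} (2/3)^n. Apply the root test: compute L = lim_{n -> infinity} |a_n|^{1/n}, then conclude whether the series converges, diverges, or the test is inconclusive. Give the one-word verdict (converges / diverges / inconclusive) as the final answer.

Let a_n denote the general term. Form |a_n|^(1/n) and simplify:
|a_n|^(1/n) = 2/3
Take the limit as n -> infinity: L = 2/3.
Since L = 2/3 < 1, the root test implies convergence.

converges


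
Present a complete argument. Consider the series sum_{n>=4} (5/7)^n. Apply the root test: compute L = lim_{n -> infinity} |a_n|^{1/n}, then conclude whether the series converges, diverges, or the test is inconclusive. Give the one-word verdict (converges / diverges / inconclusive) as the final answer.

Let a_n denote the general term. Form |a_n|^(1/n) and simplify:
|a_n|^(1/n) = 5/7
Take the limit as n -> infinity: L = 5/7.
Since L = 5/7 < 1, the root test implies convergence.

converges


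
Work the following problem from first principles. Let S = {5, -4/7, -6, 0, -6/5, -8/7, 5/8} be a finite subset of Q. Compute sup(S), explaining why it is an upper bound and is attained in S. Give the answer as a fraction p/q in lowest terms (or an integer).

S is finite, so sup(S) = max(S).
Sorted decreasing:
5, 5/8, 0, -4/7, -8/7, -6/5, -6
The extremum is 5.
For every x in S, x <= 5. And 5 is in S, so it is attained.
Therefore sup(S) = 5.

5


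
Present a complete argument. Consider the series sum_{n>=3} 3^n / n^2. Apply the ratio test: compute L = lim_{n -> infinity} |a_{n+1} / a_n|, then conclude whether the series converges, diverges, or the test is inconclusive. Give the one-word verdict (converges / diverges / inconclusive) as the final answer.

Let a_n denote the general term. Form the ratio a_{n+1}/a_n and simplify:
a_{n+1}/a_n = 3*n^2/(n + 1)^2
Take the limit as n -> infinity: L = 3.
Since L = 3 > 1 (or L = infinity), the ratio test implies the series diverges.

diverges


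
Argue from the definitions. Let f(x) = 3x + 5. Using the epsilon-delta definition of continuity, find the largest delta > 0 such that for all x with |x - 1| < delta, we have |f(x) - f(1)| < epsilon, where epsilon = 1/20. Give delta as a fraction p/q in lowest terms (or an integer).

We compute f(1) = 3*(1) + 5 = 8.
|f(x) - f(1)| = |3x + 5 - (8)| = |3(x - 1)| = 3|x - 1|.
We need 3|x - 1| < 1/20, i.e. |x - 1| < 1/20 / 3 = 1/60.
So any delta <= 1/60 works. Conversely, if delta > 1/60, then x = 1 + 1/60 satisfies |x - 1| = 1/60 < delta but |f(x) - f(1)| = 3 * 1/60 = 1/20, which is not < 1/20; so no larger delta works.
Hence the largest such delta is 1/60.

1/60


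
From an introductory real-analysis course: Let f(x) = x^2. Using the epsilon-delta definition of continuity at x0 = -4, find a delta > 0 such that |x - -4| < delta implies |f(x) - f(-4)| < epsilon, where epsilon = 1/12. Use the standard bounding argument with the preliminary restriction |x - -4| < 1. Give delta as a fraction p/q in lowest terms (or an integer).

Factor: |x^2 - (-4)^2| = |x - -4| * |x + -4|.
Impose |x - -4| < 1 first. Then |x + -4| = |(x - -4) + 2*(-4)| <= |x - -4| + 2*|-4| < 1 + 8 = 9.
So |x^2 - (-4)^2| < delta * 9.
We need delta * 9 <= 1/12, i.e. delta <= 1/12/9 = 1/108.
Since 1/108 < 1, this is tighter than 1; take delta = 1/108.
So delta = 1/108 works.

1/108


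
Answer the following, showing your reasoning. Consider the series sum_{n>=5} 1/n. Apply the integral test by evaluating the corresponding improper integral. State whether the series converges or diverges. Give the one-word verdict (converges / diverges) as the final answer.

Let f(x) = 1/x. Then f is positive, continuous, and decreasing on [5, infinity), so the integral test applies.
Compute the improper integral int_{5}^infinity f(x) dx:
  antiderivative F(x) = log(x).
  As x -> infinity, log(x) -> infinity.
  So int = infinity - log(5) = infinity. By the integral test, the series diverges.

diverges


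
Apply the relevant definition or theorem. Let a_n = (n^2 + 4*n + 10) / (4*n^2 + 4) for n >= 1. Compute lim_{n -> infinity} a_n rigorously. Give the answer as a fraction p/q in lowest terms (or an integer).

Divide numerator and denominator by n^2, the highest power:
numerator / n^2 = 1 + 4/n + 10/n^2
denominator / n^2 = 4 + 4/n^2
As n -> infinity, all terms of the form c/n^k (k >= 1) tend to 0.
So numerator / n^2 -> 1 and denominator / n^2 -> 4.
Therefore lim a_n = 1/4.

1/4


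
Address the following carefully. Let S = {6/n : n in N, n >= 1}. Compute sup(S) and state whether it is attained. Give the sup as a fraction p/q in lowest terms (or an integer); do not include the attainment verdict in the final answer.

Analysis:
- Values: 6, 3, 2, 3/2, ... strictly decreasing.
- The maximum is 6 (n=1); sup = 6 (attained).
- The set is bounded below by 0; 6/n -> 0 so 0 is the greatest lower bound.
- 0 is not in the set, so inf = 0 is not attained.
Conclusion: sup(S) = 6, attained in S.

6


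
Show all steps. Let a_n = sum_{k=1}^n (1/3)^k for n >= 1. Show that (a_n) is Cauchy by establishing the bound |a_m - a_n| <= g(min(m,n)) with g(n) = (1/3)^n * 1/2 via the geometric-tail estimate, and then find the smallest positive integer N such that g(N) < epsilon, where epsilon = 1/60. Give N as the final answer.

For m > n >= 1: |a_m - a_n| = sum_{k=n+1}^m (1/3)^k < sum_{k=n+1}^infinity (1/3)^k = (1/3)^(n+1) / (1 - 1/3) = (1/3)^n * (1/3) * (3/2) = (1/3)^n * 1/2.
So g(n) = (1/3)^n / 2. Since g(n) -> 0, (a_n) is Cauchy.
Now solve g(N) < 1/60: (1/3)^N / 2 < 1/60 <=> 3^N > 1 / (2 * 1/60) = 30.
Check powers of 3: 3^3 = 27 <= 30, 3^4 = 81 > 30.
So the smallest such N is 4. Check: g(4) = 1/(2 * 81) = 1/162 < 1/60.

4


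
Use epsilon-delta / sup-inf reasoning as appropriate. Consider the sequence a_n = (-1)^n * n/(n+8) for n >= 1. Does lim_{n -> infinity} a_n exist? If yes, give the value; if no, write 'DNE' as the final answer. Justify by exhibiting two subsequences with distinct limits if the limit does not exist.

Examine the behaviour of a_n along subsequences.
a_{2k} = 2k/(2k+8) -> 1. a_{2k+1} = -(2k+1)/(2k+9) -> -1.
Since these two subsequential limits are 1 and -1, distinct, the full sequence cannot converge (a convergent sequence has all subsequences tending to the same limit). So lim a_n does not exist.

DNE


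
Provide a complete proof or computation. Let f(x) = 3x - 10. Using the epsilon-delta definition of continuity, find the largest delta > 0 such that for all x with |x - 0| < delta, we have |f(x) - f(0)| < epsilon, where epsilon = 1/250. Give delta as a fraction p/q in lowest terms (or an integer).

We compute f(0) = 3*(0) - 10 = -10.
|f(x) - f(0)| = |3x - 10 - (-10)| = |3(x - 0)| = 3|x - 0|.
We need 3|x - 0| < 1/250, i.e. |x - 0| < 1/250 / 3 = 1/750.
So any delta <= 1/750 works. Conversely, if delta > 1/750, then x = 0 + 1/750 satisfies |x - 0| = 1/750 < delta but |f(x) - f(0)| = 3 * 1/750 = 1/250, which is not < 1/250; so no larger delta works.
Hence the largest such delta is 1/750.

1/750


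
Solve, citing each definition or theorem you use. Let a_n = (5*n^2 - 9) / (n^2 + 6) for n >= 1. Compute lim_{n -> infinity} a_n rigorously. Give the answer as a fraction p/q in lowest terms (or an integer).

Divide numerator and denominator by n^2, the highest power:
numerator / n^2 = 5 - 9/n^2
denominator / n^2 = 1 + 6/n^2
As n -> infinity, all terms of the form c/n^k (k >= 1) tend to 0.
So numerator / n^2 -> 5 and denominator / n^2 -> 1.
Therefore lim a_n = 5.

5


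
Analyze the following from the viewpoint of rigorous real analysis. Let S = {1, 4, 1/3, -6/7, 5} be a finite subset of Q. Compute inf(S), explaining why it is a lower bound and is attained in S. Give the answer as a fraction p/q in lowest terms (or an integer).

S is finite, so inf(S) = min(S).
Sorted increasing:
-6/7, 1/3, 1, 4, 5
The extremum is -6/7.
For every x in S, x >= -6/7. And -6/7 is in S, so it is attained.
Therefore inf(S) = -6/7.

-6/7


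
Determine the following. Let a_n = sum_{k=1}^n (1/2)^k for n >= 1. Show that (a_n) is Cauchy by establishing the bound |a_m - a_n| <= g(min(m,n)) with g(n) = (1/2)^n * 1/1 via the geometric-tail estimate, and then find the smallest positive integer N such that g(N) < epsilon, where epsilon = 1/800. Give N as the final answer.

For m > n >= 1: |a_m - a_n| = sum_{k=n+1}^m (1/2)^k < sum_{k=n+1}^infinity (1/2)^k = (1/2)^(n+1) / (1 - 1/2) = (1/2)^n * (1/2) * (2/1) = (1/2)^n * 1/1.
So g(n) = (1/2)^n / 1. Since g(n) -> 0, (a_n) is Cauchy.
Now solve g(N) < 1/800: (1/2)^N / 1 < 1/800 <=> 2^N > 1 / (1 * 1/800) = 800.
Check powers of 2: 2^9 = 512 <= 800, 2^10 = 1024 > 800.
So the smallest such N is 10. Check: g(10) = 1/(1 * 1024) = 1/1024 < 1/800.

10


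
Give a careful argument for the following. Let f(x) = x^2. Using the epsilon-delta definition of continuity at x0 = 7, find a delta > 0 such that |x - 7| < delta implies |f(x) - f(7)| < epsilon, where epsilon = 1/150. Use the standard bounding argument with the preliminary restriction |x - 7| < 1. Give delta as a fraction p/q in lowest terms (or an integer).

Factor: |x^2 - (7)^2| = |x - 7| * |x + 7|.
Impose |x - 7| < 1 first. Then |x + 7| = |(x - 7) + 2*(7)| <= |x - 7| + 2*|7| < 1 + 14 = 15.
So |x^2 - (7)^2| < delta * 15.
We need delta * 15 <= 1/150, i.e. delta <= 1/150/15 = 1/2250.
Since 1/2250 < 1, this is tighter than 1; take delta = 1/2250.
So delta = 1/2250 works.

1/2250


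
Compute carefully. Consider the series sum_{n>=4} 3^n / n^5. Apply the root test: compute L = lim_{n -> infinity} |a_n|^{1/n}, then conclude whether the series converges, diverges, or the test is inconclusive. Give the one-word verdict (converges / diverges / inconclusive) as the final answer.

Let a_n denote the general term. Form |a_n|^(1/n) and simplify:
|a_n|^(1/n) = 3/n^(5/n)
Take the limit as n -> infinity: L = 3.
Since L = 3 > 1, the root test implies divergence.

diverges


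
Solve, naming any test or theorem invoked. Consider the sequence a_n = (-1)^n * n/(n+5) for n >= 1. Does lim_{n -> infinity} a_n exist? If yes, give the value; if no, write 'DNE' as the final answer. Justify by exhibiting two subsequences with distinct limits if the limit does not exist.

Examine the behaviour of a_n along subsequences.
a_{2k} = 2k/(2k+5) -> 1. a_{2k+1} = -(2k+1)/(2k+6) -> -1.
Since these two subsequential limits are 1 and -1, distinct, the full sequence cannot converge (a convergent sequence has all subsequences tending to the same limit). So lim a_n does not exist.

DNE


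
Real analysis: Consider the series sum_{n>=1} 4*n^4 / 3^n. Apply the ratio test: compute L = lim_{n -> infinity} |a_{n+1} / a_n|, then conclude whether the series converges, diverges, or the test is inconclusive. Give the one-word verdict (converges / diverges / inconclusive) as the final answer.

Let a_n denote the general term. Form the ratio a_{n+1}/a_n and simplify:
a_{n+1}/a_n = (n + 1)^4/(3*n^4)
Take the limit as n -> infinity: L = 1/3.
Since L = 1/3 < 1, the ratio test implies the series converges.

converges


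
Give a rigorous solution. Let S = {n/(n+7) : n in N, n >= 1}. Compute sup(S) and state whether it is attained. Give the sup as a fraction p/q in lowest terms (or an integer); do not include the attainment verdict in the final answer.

Analysis:
- Values: 1/8, 2/9, 3/10, 4/11, ... strictly increasing.
- Minimum is 1/8 (n=1); inf = 1/8 (attained).
- n/(n+7) = 1 - 7/(n+7) -> 1 from below as n -> infinity, and never equals 1.
- So sup = 1 (not attained).
Conclusion: sup(S) = 1, not attained in S.

1


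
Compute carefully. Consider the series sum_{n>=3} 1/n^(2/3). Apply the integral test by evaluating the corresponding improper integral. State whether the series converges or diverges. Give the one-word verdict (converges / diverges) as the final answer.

Let f(x) = x^(-2/3). Then f is positive, continuous, and decreasing on [3, infinity), so the integral test applies.
Compute the improper integral int_{3}^infinity f(x) dx:
  antiderivative F(x) = 3*x^(1/3).
  As x -> infinity, F(x) -> infinity (since p = 2/3 < 1).
  So the integral diverges. By the integral test, the series diverges.

diverges
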